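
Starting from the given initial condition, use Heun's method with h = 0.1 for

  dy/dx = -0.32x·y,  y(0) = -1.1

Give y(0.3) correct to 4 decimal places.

Heun: k1 = f(x_n, y_n); k2 = f(x_n + h, y_n + h·k1); y_{n+1} = y_n + (h/2)·(k1 + k2).
x=0.000000, y=-1.100000:
  k1 = f(0.000000, -1.100000) = 0.000000
  k2 = f(0.100000, -1.100000) = 0.035200
  y ← -1.100000 + (0.1/2)·(0.000000 + 0.035200) = -1.098240
x=0.100000, y=-1.098240:
  k1 = f(0.100000, -1.098240) = 0.035144
  k2 = f(0.200000, -1.094726) = 0.070062
  y ← -1.098240 + (0.1/2)·(0.035144 + 0.070062) = -1.092980
x=0.200000, y=-1.092980:
  k1 = f(0.200000, -1.092980) = 0.069951
  k2 = f(0.300000, -1.085985) = 0.104255
  y ← -1.092980 + (0.1/2)·(0.069951 + 0.104255) = -1.084269
y(0.3) ≈ -1.0843

-1.0843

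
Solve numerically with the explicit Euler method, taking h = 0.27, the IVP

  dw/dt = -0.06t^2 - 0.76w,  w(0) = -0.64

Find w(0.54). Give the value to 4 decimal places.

-0.4055

Euler: w_{n+1} = w_n + h·f(t_n, w_n).
t=0.000000, w=-0.640000: f=0.486400 → w ← -0.640000 + 0.27·0.486400 = -0.508672
t=0.270000, w=-0.508672: f=0.382217 → w ← -0.508672 + 0.27·0.382217 = -0.405473
w(0.54) ≈ -0.4055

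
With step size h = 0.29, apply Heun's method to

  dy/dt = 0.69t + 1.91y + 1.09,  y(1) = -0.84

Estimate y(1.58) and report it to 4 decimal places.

Heun: k1 = f(t_n, y_n); k2 = f(t_n + h, y_n + h·k1); y_{n+1} = y_n + (h/2)·(k1 + k2).
t=1.000000, y=-0.840000:
  k1 = f(1.000000, -0.840000) = 0.175600
  k2 = f(1.290000, -0.789076) = 0.472965
  y ← -0.840000 + (0.29/2)·(0.175600 + 0.472965) = -0.745958
t=1.290000, y=-0.745958:
  k1 = f(1.290000, -0.745958) = 0.555320
  k2 = f(1.580000, -0.584915) = 1.063012
  y ← -0.745958 + (0.29/2)·(0.555320 + 1.063012) = -0.511300
y(1.58) ≈ -0.5113

-0.5113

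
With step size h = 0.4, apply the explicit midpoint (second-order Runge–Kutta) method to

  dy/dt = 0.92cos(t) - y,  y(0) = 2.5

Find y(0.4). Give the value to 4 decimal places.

Midpoint: k1 = f(t_n, y_n); k2 = f(t_n + h/2, y_n + (h/2)·k1); y_{n+1} = y_n + h·k2.
t=0.000000, y=2.500000:
  k1 = f(0.000000, 2.500000) = -1.580000
  k2 = f(0.200000, 2.184000) = -1.282339
  y ← 2.500000 + 0.4·(-1.282339) = 1.987065
y(0.4) ≈ 1.9871

1.9871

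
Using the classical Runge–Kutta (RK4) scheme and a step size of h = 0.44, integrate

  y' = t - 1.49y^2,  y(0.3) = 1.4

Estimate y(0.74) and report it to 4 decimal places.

0.8704

RK4: k1 = f(t_n, y_n); k2 = f(t_n + h/2, y_n + (h/2)·k1); k3 = f(t_n + h/2, y_n + (h/2)·k2); k4 = f(t_n + h, y_n + h·k3); y_{n+1} = y_n + (h/6)·(k1 + 2k2 + 2k3 + k4).
t=0.300000, y=1.400000:
  k1 = f(0.300000, 1.400000) = -2.620400
  k2 = f(0.520000, 0.823512) = -0.490476
  k3 = f(0.520000, 1.292095) = -1.967570
  k4 = f(0.740000, 0.534269) = 0.314689
  y ← 1.400000 + (0.44/6)·(k1 + 2k2 + 2k3 + k4) = 0.870401
y(0.74) ≈ 0.8704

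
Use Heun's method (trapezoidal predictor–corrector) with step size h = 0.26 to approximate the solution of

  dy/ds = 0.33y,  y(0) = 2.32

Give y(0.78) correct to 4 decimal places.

3.0002

Heun: k1 = f(s_n, y_n); k2 = f(s_n + h, y_n + h·k1); y_{n+1} = y_n + (h/2)·(k1 + k2).
s=0.000000, y=2.320000:
  k1 = f(0.000000, 2.320000) = 0.765600
  k2 = f(0.260000, 2.519056) = 0.831288
  y ← 2.320000 + (0.26/2)·(0.765600 + 0.831288) = 2.527596
s=0.260000, y=2.527596:
  k1 = f(0.260000, 2.527596) = 0.834107
  k2 = f(0.520000, 2.744463) = 0.905673
  y ← 2.527596 + (0.26/2)·(0.834107 + 0.905673) = 2.753767
s=0.520000, y=2.753767:
  k1 = f(0.520000, 2.753767) = 0.908743
  k2 = f(0.780000, 2.990040) = 0.986713
  y ← 2.753767 + (0.26/2)·(0.908743 + 0.986713) = 3.000176
y(0.78) ≈ 3.0002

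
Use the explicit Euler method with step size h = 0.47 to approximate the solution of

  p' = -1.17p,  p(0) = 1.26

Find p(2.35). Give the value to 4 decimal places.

0.0233

Euler: p_{n+1} = p_n + h·f(x_n, p_n).
x=0.000000, p=1.260000: f=-1.474200 → p ← 1.260000 + 0.47·(-1.474200) = 0.567126
x=0.470000, p=0.567126: f=-0.663537 → p ← 0.567126 + 0.47·(-0.663537) = 0.255263
x=0.940000, p=0.255263: f=-0.298658 → p ← 0.255263 + 0.47·(-0.298658) = 0.114894
x=1.410000, p=0.114894: f=-0.134426 → p ← 0.114894 + 0.47·(-0.134426) = 0.051714
x=1.880000, p=0.051714: f=-0.060505 → p ← 0.051714 + 0.47·(-0.060505) = 0.023276
p(2.35) ≈ 0.0233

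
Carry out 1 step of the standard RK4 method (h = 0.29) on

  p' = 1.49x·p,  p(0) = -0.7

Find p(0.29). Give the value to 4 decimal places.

-0.7453

RK4: k1 = f(x_n, p_n); k2 = f(x_n + h/2, p_n + (h/2)·k1); k3 = f(x_n + h/2, p_n + (h/2)·k2); k4 = f(x_n + h, p_n + h·k3); p_{n+1} = p_n + (h/6)·(k1 + 2k2 + 2k3 + k4).
x=0.000000, p=-0.700000:
  k1 = f(0.000000, -0.700000) = 0.000000
  k2 = f(0.145000, -0.700000) = -0.151235
  k3 = f(0.145000, -0.721929) = -0.155973
  k4 = f(0.290000, -0.745232) = -0.322015
  p ← -0.700000 + (0.29/6)·(k1 + 2k2 + 2k3 + k4) = -0.745261
p(0.29) ≈ -0.7453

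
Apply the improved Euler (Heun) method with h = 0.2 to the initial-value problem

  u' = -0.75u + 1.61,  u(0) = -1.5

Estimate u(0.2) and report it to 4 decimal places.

-0.9940

Heun: k1 = f(s_n, u_n); k2 = f(s_n + h, u_n + h·k1); u_{n+1} = u_n + (h/2)·(k1 + k2).
s=0.000000, u=-1.500000:
  k1 = f(0.000000, -1.500000) = 2.735000
  k2 = f(0.200000, -0.953000) = 2.324750
  u ← -1.500000 + (0.2/2)·(2.735000 + 2.324750) = -0.994025
u(0.2) ≈ -0.9940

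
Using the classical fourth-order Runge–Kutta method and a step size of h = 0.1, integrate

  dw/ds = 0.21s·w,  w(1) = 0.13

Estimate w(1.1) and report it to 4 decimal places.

0.1329

RK4: k1 = f(s_n, w_n); k2 = f(s_n + h/2, w_n + (h/2)·k1); k3 = f(s_n + h/2, w_n + (h/2)·k2); k4 = f(s_n + h, w_n + h·k3); w_{n+1} = w_n + (h/6)·(k1 + 2k2 + 2k3 + k4).
s=1.000000, w=0.130000:
  k1 = f(1.000000, 0.130000) = 0.027300
  k2 = f(1.050000, 0.131365) = 0.028966
  k3 = f(1.050000, 0.131448) = 0.028984
  k4 = f(1.100000, 0.132898) = 0.030700
  w ← 0.130000 + (0.1/6)·(k1 + 2k2 + 2k3 + k4) = 0.132898
w(1.1) ≈ 0.1329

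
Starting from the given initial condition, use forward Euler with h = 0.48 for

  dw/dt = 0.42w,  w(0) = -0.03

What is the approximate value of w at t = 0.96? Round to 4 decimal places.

-0.0433

Euler: w_{n+1} = w_n + h·f(t_n, w_n).
t=0.000000, w=-0.030000: f=-0.012600 → w ← -0.030000 + 0.48·(-0.012600) = -0.036048
t=0.480000, w=-0.036048: f=-0.015140 → w ← -0.036048 + 0.48·(-0.015140) = -0.043315
w(0.96) ≈ -0.0433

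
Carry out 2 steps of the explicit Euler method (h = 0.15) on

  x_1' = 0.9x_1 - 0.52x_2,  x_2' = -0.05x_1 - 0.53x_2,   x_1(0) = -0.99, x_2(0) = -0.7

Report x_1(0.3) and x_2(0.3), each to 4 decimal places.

-1.1637, -0.5783

Euler on (x_1,x_2): x_1_{n+1} = x_1_n + h·x_1', x_2_{n+1} = x_2_n + h·x_2'.
0.000000: (-0.990000, -0.700000); f=(-0.527000, 0.420500) → (-1.069050, -0.636925)
0.150000: (-1.069050, -0.636925); f=(-0.630944, 0.391023) → (-1.163692, -0.578272)
(x_1(0.3), x_2(0.3)) ≈ (-1.1637, -0.5783)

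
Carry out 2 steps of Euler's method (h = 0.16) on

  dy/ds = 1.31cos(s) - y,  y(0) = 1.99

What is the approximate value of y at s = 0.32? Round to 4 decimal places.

1.7871

Euler: y_{n+1} = y_n + h·f(s_n, y_n).
s=0.000000, y=1.990000: f=-0.680000 → y ← 1.990000 + 0.16·(-0.680000) = 1.881200
s=0.160000, y=1.881200: f=-0.587932 → y ← 1.881200 + 0.16·(-0.587932) = 1.787131
y(0.32) ≈ 1.7871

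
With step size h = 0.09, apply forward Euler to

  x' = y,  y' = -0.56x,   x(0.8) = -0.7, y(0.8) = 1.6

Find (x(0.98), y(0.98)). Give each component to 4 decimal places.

Euler on (x,y): x_{n+1} = x_n + h·x', y_{n+1} = y_n + h·y'.
0.800000: (-0.700000, 1.600000); f=(1.600000, 0.392000) → (-0.556000, 1.635280)
0.890000: (-0.556000, 1.635280); f=(1.635280, 0.311360) → (-0.408825, 1.663302)
(x(0.98), y(0.98)) ≈ (-0.4088, 1.6633)

-0.4088, 1.6633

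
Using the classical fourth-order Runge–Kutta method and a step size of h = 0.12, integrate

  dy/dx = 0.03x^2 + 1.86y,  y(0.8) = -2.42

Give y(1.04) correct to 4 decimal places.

RK4: k1 = f(x_n, y_n); k2 = f(x_n + h/2, y_n + (h/2)·k1); k3 = f(x_n + h/2, y_n + (h/2)·k2); k4 = f(x_n + h, y_n + h·k3); y_{n+1} = y_n + (h/6)·(k1 + 2k2 + 2k3 + k4).
x=0.800000, y=-2.420000:
  k1 = f(0.800000, -2.420000) = -4.482000
  k2 = f(0.860000, -2.688920) = -4.979203
  k3 = f(0.860000, -2.718752) = -5.034691
  k4 = f(0.920000, -3.024163) = -5.599551
  y ← -2.420000 + (0.12/6)·(k1 + 2k2 + 2k3 + k4) = -3.022187
x=0.920000, y=-3.022187:
  k1 = f(0.920000, -3.022187) = -5.595875
  k2 = f(0.980000, -3.357939) = -6.216955
  k3 = f(0.980000, -3.395204) = -6.286268
  k4 = f(1.040000, -3.776539) = -6.991914
  y ← -3.022187 + (0.12/6)·(k1 + 2k2 + 2k3 + k4) = -3.774071
y(1.04) ≈ -3.7741

-3.7741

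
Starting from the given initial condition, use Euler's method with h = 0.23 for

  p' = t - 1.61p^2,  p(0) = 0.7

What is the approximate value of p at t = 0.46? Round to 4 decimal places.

Euler: p_{n+1} = p_n + h·f(t_n, p_n).
t=0.000000, p=0.700000: f=-0.788900 → p ← 0.700000 + 0.23·(-0.788900) = 0.518553
t=0.230000, p=0.518553: f=-0.202925 → p ← 0.518553 + 0.23·(-0.202925) = 0.471880
p(0.46) ≈ 0.4719

0.4719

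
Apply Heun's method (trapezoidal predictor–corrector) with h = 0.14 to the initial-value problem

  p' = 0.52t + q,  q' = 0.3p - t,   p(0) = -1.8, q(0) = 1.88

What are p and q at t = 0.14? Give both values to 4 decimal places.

-1.5370, 1.8001

Heun on (p,q): k1 = f(t_n, state_n); k2 = f(t_n + h, state_n + h·k1); state_{n+1} = state_n + (h/2)·(k1 + k2).
0.000000: (-1.800000, 1.880000)
  k1 = (1.880000, -0.540000)
  predictor → (-1.536800, 1.804400)
  k2 = (1.877200, -0.601040)
  → (-1.536996, 1.800127)
(p(0.14), q(0.14)) ≈ (-1.5370, 1.8001)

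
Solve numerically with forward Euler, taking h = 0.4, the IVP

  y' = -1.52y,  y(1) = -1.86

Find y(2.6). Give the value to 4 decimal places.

Euler: y_{n+1} = y_n + h·f(x_n, y_n).
x=1.000000, y=-1.860000: f=2.827200 → y ← -1.860000 + 0.4·2.827200 = -0.729120
x=1.400000, y=-0.729120: f=1.108262 → y ← -0.729120 + 0.4·1.108262 = -0.285815
x=1.800000, y=-0.285815: f=0.434439 → y ← -0.285815 + 0.4·0.434439 = -0.112039
x=2.200000, y=-0.112039: f=0.170300 → y ← -0.112039 + 0.4·0.170300 = -0.043919
y(2.6) ≈ -0.0439

-0.0439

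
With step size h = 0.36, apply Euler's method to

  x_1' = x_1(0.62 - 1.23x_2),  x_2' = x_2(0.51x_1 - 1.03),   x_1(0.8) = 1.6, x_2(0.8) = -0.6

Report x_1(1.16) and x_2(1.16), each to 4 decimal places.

2.3822, -0.5538

Euler on (x_1,x_2): x_1_{n+1} = x_1_n + h·x_1', x_2_{n+1} = x_2_n + h·x_2'.
0.800000: (1.600000, -0.600000); f=(2.172800, 0.128400) → (2.382208, -0.553776)
(x_1(1.16), x_2(1.16)) ≈ (2.3822, -0.5538)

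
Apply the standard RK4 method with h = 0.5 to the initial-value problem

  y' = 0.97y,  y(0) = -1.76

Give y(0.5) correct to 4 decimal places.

RK4: k1 = f(x_n, y_n); k2 = f(x_n + h/2, y_n + (h/2)·k1); k3 = f(x_n + h/2, y_n + (h/2)·k2); k4 = f(x_n + h, y_n + h·k3); y_{n+1} = y_n + (h/6)·(k1 + 2k2 + 2k3 + k4).
x=0.000000, y=-1.760000:
  k1 = f(0.000000, -1.760000) = -1.707200
  k2 = f(0.250000, -2.186800) = -2.121196
  k3 = f(0.250000, -2.290299) = -2.221590
  k4 = f(0.500000, -2.870795) = -2.784671
  y ← -1.760000 + (0.5/6)·(k1 + 2k2 + 2k3 + k4) = -2.858120
y(0.5) ≈ -2.8581

-2.8581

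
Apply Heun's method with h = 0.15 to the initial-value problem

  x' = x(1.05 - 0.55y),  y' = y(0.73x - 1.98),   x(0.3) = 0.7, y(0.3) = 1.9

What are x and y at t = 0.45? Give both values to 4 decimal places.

Heun on (x,y): k1 = f(t_n, state_n); k2 = f(t_n + h, state_n + h·k1); state_{n+1} = state_n + (h/2)·(k1 + k2).
0.300000: (0.700000, 1.900000)
  k1 = (0.003500, -2.791100)
  predictor → (0.700525, 1.481335)
  k2 = (0.164810, -2.175513)
  → (0.712623, 1.527504)
(x(0.45), y(0.45)) ≈ (0.7126, 1.5275)

0.7126, 1.5275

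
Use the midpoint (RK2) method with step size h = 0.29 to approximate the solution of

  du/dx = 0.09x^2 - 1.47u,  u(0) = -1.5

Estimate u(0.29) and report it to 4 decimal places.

Midpoint: k1 = f(x_n, u_n); k2 = f(x_n + h/2, u_n + (h/2)·k1); u_{n+1} = u_n + h·k2.
x=0.000000, u=-1.500000:
  k1 = f(0.000000, -1.500000) = 2.205000
  k2 = f(0.145000, -1.180275) = 1.736896
  u ← -1.500000 + 0.29·1.736896 = -0.996300
u(0.29) ≈ -0.9963

-0.9963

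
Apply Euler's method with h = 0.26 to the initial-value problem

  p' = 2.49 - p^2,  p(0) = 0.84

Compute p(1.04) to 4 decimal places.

1.5755

Euler: p_{n+1} = p_n + h·f(t_n, p_n).
t=0.000000, p=0.840000: f=1.784400 → p ← 0.840000 + 0.26·1.784400 = 1.303944
t=0.260000, p=1.303944: f=0.789730 → p ← 1.303944 + 0.26·0.789730 = 1.509274
t=0.520000, p=1.509274: f=0.212093 → p ← 1.509274 + 0.26·0.212093 = 1.564418
t=0.780000, p=1.564418: f=0.042597 → p ← 1.564418 + 0.26·0.042597 = 1.575493
p(1.04) ≈ 1.5755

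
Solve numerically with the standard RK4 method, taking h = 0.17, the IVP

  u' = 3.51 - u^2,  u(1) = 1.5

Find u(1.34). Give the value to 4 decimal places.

RK4: k1 = f(x_n, u_n); k2 = f(x_n + h/2, u_n + (h/2)·k1); k3 = f(x_n + h/2, u_n + (h/2)·k2); k4 = f(x_n + h, u_n + h·k3); u_{n+1} = u_n + (h/6)·(k1 + 2k2 + 2k3 + k4).
x=1.000000, u=1.500000:
  k1 = f(1.000000, 1.500000) = 1.260000
  k2 = f(1.085000, 1.607100) = 0.927230
  k3 = f(1.085000, 1.578815) = 1.017345
  k4 = f(1.170000, 1.672949) = 0.711243
  u ← 1.500000 + (0.17/6)·(k1 + 2k2 + 2k3 + k4) = 1.666044
x=1.170000, u=1.666044:
  k1 = f(1.170000, 1.666044) = 0.734296
  k2 = f(1.255000, 1.728460) = 0.522427
  k3 = f(1.255000, 1.710451) = 0.584358
  k4 = f(1.340000, 1.765385) = 0.393415
  u ← 1.666044 + (0.17/6)·(k1 + 2k2 + 2k3 + k4) = 1.760714
u(1.34) ≈ 1.7607

1.7607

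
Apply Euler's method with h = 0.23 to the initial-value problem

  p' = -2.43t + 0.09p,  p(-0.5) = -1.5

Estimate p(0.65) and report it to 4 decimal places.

-1.5179

Euler: p_{n+1} = p_n + h·f(t_n, p_n).
t=-0.500000, p=-1.500000: f=1.080000 → p ← -1.500000 + 0.23·1.080000 = -1.251600
t=-0.270000, p=-1.251600: f=0.543456 → p ← -1.251600 + 0.23·0.543456 = -1.126605
t=-0.040000, p=-1.126605: f=-0.004194 → p ← -1.126605 + 0.23·(-0.004194) = -1.127570
t=0.190000, p=-1.127570: f=-0.563181 → p ← -1.127570 + 0.23·(-0.563181) = -1.257102
t=0.420000, p=-1.257102: f=-1.133739 → p ← -1.257102 + 0.23·(-1.133739) = -1.517862
p(0.65) ≈ -1.5179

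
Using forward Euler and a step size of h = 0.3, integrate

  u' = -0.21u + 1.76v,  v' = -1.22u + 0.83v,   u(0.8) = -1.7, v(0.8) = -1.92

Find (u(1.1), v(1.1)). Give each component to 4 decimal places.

-2.6067, -1.7759

Euler on (u,v): u_{n+1} = u_n + h·u', v_{n+1} = v_n + h·v'.
0.800000: (-1.700000, -1.920000); f=(-3.022200, 0.480400) → (-2.606660, -1.775880)
(u(1.1), v(1.1)) ≈ (-2.6067, -1.7759)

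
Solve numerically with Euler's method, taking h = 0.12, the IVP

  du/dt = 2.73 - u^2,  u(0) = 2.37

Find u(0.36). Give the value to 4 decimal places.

Euler: u_{n+1} = u_n + h·f(t_n, u_n).
t=0.000000, u=2.370000: f=-2.886900 → u ← 2.370000 + 0.12·(-2.886900) = 2.023572
t=0.120000, u=2.023572: f=-1.364844 → u ← 2.023572 + 0.12·(-1.364844) = 1.859791
t=0.240000, u=1.859791: f=-0.728822 → u ← 1.859791 + 0.12·(-0.728822) = 1.772332
u(0.36) ≈ 1.7723

1.7723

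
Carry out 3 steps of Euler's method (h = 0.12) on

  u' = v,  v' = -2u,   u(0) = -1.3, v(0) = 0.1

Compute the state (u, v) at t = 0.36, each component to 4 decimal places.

Euler on (u,v): u_{n+1} = u_n + h·u', v_{n+1} = v_n + h·v'.
0.000000: (-1.300000, 0.100000); f=(0.100000, 2.600000) → (-1.288000, 0.412000)
0.120000: (-1.288000, 0.412000); f=(0.412000, 2.576000) → (-1.238560, 0.721120)
0.240000: (-1.238560, 0.721120); f=(0.721120, 2.477120) → (-1.152026, 1.018374)
(u(0.36), v(0.36)) ≈ (-1.1520, 1.0184)

-1.1520, 1.0184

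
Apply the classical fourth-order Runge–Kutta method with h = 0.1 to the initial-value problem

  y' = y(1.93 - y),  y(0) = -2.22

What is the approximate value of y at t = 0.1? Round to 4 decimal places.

RK4: k1 = f(t_n, y_n); k2 = f(t_n + h/2, y_n + (h/2)·k1); k3 = f(t_n + h/2, y_n + (h/2)·k2); k4 = f(t_n + h, y_n + h·k3); y_{n+1} = y_n + (h/6)·(k1 + 2k2 + 2k3 + k4).
t=0.000000, y=-2.220000:
  k1 = f(0.000000, -2.220000) = -9.213000
  k2 = f(0.050000, -2.680650) = -12.359539
  k3 = f(0.050000, -2.837977) = -13.531409
  k4 = f(0.100000, -3.573141) = -19.663498
  y ← -2.220000 + (0.1/6)·(k1 + 2k2 + 2k3 + k4) = -3.564307
y(0.1) ≈ -3.5643

-3.5643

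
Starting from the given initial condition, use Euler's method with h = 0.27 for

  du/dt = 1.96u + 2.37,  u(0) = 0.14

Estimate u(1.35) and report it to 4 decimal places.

10.0730

Euler: u_{n+1} = u_n + h·f(t_n, u_n).
t=0.000000, u=0.140000: f=2.644400 → u ← 0.140000 + 0.27·2.644400 = 0.853988
t=0.270000, u=0.853988: f=4.043816 → u ← 0.853988 + 0.27·4.043816 = 1.945818
t=0.540000, u=1.945818: f=6.183804 → u ← 1.945818 + 0.27·6.183804 = 3.615446
t=0.810000, u=3.615446: f=9.456273 → u ← 3.615446 + 0.27·9.456273 = 6.168639
t=1.080000, u=6.168639: f=14.460533 → u ← 6.168639 + 0.27·14.460533 = 10.072983
u(1.35) ≈ 10.0730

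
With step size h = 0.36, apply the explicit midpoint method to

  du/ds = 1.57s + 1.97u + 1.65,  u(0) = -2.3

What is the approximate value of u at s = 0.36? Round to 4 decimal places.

-3.6032

Midpoint: k1 = f(s_n, u_n); k2 = f(s_n + h/2, u_n + (h/2)·k1); u_{n+1} = u_n + h·k2.
s=0.000000, u=-2.300000:
  k1 = f(0.000000, -2.300000) = -2.881000
  k2 = f(0.180000, -2.818580) = -3.620003
  u ← -2.300000 + 0.36·(-3.620003) = -3.603201
u(0.36) ≈ -3.6032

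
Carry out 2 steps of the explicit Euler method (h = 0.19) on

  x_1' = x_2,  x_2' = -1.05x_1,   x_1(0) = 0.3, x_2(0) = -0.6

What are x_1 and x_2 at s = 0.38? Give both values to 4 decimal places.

Euler on (x_1,x_2): x_1_{n+1} = x_1_n + h·x_1', x_2_{n+1} = x_2_n + h·x_2'.
0.000000: (0.300000, -0.600000); f=(-0.600000, -0.315000) → (0.186000, -0.659850)
0.190000: (0.186000, -0.659850); f=(-0.659850, -0.195300) → (0.060629, -0.696957)
(x_1(0.38), x_2(0.38)) ≈ (0.0606, -0.6970)

0.0606, -0.6970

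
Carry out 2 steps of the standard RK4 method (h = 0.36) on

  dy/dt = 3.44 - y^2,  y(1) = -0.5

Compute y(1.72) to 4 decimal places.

1.4478

RK4: k1 = f(t_n, y_n); k2 = f(t_n + h/2, y_n + (h/2)·k1); k3 = f(t_n + h/2, y_n + (h/2)·k2); k4 = f(t_n + h, y_n + h·k3); y_{n+1} = y_n + (h/6)·(k1 + 2k2 + 2k3 + k4).
t=1.000000, y=-0.500000:
  k1 = f(1.000000, -0.500000) = 3.190000
  k2 = f(1.180000, 0.074200) = 3.434494
  k3 = f(1.180000, 0.118209) = 3.426027
  k4 = f(1.360000, 0.733370) = 2.902169
  y ← -0.500000 + (0.36/6)·(k1 + 2k2 + 2k3 + k4) = 0.688793
t=1.360000, y=0.688793:
  k1 = f(1.360000, 0.688793) = 2.965565
  k2 = f(1.540000, 1.222594) = 1.945263
  k3 = f(1.540000, 1.038940) = 2.360604
  k4 = f(1.720000, 1.538610) = 1.072679
  y ← 0.688793 + (0.36/6)·(k1 + 2k2 + 2k3 + k4) = 1.447791
y(1.72) ≈ 1.4478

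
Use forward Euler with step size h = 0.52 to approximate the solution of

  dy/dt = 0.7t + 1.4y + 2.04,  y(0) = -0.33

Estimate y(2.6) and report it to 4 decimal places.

19.7541

Euler: y_{n+1} = y_n + h·f(t_n, y_n).
t=0.000000, y=-0.330000: f=1.578000 → y ← -0.330000 + 0.52·1.578000 = 0.490560
t=0.520000, y=0.490560: f=3.090784 → y ← 0.490560 + 0.52·3.090784 = 2.097768
t=1.040000, y=2.097768: f=5.704875 → y ← 2.097768 + 0.52·5.704875 = 5.064303
t=1.560000, y=5.064303: f=10.222024 → y ← 5.064303 + 0.52·10.222024 = 10.379755
t=2.080000, y=10.379755: f=18.027657 → y ← 10.379755 + 0.52·18.027657 = 19.754136
y(2.6) ≈ 19.7541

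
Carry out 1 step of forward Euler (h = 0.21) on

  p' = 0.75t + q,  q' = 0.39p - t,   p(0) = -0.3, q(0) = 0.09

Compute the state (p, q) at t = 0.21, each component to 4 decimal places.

-0.2811, 0.0654

Euler on (p,q): p_{n+1} = p_n + h·p', q_{n+1} = q_n + h·q'.
0.000000: (-0.300000, 0.090000); f=(0.090000, -0.117000) → (-0.281100, 0.065430)
(p(0.21), q(0.21)) ≈ (-0.2811, 0.0654)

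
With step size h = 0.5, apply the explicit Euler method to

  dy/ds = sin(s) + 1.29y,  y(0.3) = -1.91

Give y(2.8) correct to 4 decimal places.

-17.8510

Euler: y_{n+1} = y_n + h·f(s_n, y_n).
s=0.300000, y=-1.910000: f=-2.168380 → y ← -1.910000 + 0.5·(-2.168380) = -2.994190
s=0.800000, y=-2.994190: f=-3.145149 → y ← -2.994190 + 0.5·(-3.145149) = -4.566764
s=1.300000, y=-4.566764: f=-4.927568 → y ← -4.566764 + 0.5·(-4.927568) = -7.030548
s=1.800000, y=-7.030548: f=-8.095560 → y ← -7.030548 + 0.5·(-8.095560) = -11.078328
s=2.300000, y=-11.078328: f=-13.545338 → y ← -11.078328 + 0.5·(-13.545338) = -17.850997
y(2.8) ≈ -17.8510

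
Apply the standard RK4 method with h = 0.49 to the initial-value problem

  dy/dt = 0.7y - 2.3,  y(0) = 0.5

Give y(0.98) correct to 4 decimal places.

RK4: k1 = f(t_n, y_n); k2 = f(t_n + h/2, y_n + (h/2)·k1); k3 = f(t_n + h/2, y_n + (h/2)·k2); k4 = f(t_n + h, y_n + h·k3); y_{n+1} = y_n + (h/6)·(k1 + 2k2 + 2k3 + k4).
t=0.000000, y=0.500000:
  k1 = f(0.000000, 0.500000) = -1.950000
  k2 = f(0.245000, 0.022250) = -2.284425
  k3 = f(0.245000, -0.059684) = -2.341779
  k4 = f(0.490000, -0.647472) = -2.753230
  y ← 0.500000 + (0.49/6)·(k1 + 2k2 + 2k3 + k4) = -0.639710
t=0.490000, y=-0.639710:
  k1 = f(0.490000, -0.639710) = -2.747797
  k2 = f(0.735000, -1.312921) = -3.219045
  k3 = f(0.735000, -1.428376) = -3.299863
  k4 = f(0.980000, -2.256644) = -3.879650
  y ← -0.639710 + (0.49/6)·(k1 + 2k2 + 2k3 + k4) = -2.245707
y(0.98) ≈ -2.2457

-2.2457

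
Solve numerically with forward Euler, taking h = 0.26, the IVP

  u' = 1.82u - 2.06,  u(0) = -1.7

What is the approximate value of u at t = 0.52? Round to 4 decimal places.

-5.0142

Euler: u_{n+1} = u_n + h·f(t_n, u_n).
t=0.000000, u=-1.700000: f=-5.154000 → u ← -1.700000 + 0.26·(-5.154000) = -3.040040
t=0.260000, u=-3.040040: f=-7.592873 → u ← -3.040040 + 0.26·(-7.592873) = -5.014187
u(0.52) ≈ -5.0142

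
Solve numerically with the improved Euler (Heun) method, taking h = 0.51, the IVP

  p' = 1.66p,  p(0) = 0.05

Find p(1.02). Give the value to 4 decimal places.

0.2431

Heun: k1 = f(x_n, p_n); k2 = f(x_n + h, p_n + h·k1); p_{n+1} = p_n + (h/2)·(k1 + k2).
x=0.000000, p=0.050000:
  k1 = f(0.000000, 0.050000) = 0.083000
  k2 = f(0.510000, 0.092330) = 0.153268
  p ← 0.050000 + (0.51/2)·(0.083000 + 0.153268) = 0.110248
x=0.510000, p=0.110248:
  k1 = f(0.510000, 0.110248) = 0.183012
  k2 = f(1.020000, 0.203584) = 0.337950
  p ← 0.110248 + (0.51/2)·(0.183012 + 0.337950) = 0.243094
p(1.02) ≈ 0.2431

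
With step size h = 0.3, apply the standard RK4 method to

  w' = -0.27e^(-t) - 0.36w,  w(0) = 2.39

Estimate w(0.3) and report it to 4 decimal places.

RK4: k1 = f(t_n, w_n); k2 = f(t_n + h/2, w_n + (h/2)·k1); k3 = f(t_n + h/2, w_n + (h/2)·k2); k4 = f(t_n + h, w_n + h·k3); w_{n+1} = w_n + (h/6)·(k1 + 2k2 + 2k3 + k4).
t=0.000000, w=2.390000:
  k1 = f(0.000000, 2.390000) = -1.130400
  k2 = f(0.150000, 2.220440) = -1.031750
  k3 = f(0.150000, 2.235238) = -1.037077
  k4 = f(0.300000, 2.078877) = -0.948417
  w ← 2.390000 + (0.3/6)·(k1 + 2k2 + 2k3 + k4) = 2.079177
w(0.3) ≈ 2.0792

2.0792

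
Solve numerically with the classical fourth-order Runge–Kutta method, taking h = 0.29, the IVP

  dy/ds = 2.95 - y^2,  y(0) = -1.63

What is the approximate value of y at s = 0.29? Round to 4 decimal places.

-1.4910

RK4: k1 = f(s_n, y_n); k2 = f(s_n + h/2, y_n + (h/2)·k1); k3 = f(s_n + h/2, y_n + (h/2)·k2); k4 = f(s_n + h, y_n + h·k3); y_{n+1} = y_n + (h/6)·(k1 + 2k2 + 2k3 + k4).
s=0.000000, y=-1.630000:
  k1 = f(0.000000, -1.630000) = 0.293100
  k2 = f(0.145000, -1.587500) = 0.429842
  k3 = f(0.145000, -1.567673) = 0.492402
  k4 = f(0.290000, -1.487204) = 0.738226
  y ← -1.630000 + (0.29/6)·(k1 + 2k2 + 2k3 + k4) = -1.491002
y(0.29) ≈ -1.4910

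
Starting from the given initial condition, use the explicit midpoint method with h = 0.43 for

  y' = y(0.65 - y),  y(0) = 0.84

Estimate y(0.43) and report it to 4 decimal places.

Midpoint: k1 = f(x_n, y_n); k2 = f(x_n + h/2, y_n + (h/2)·k1); y_{n+1} = y_n + h·k2.
x=0.000000, y=0.840000:
  k1 = f(0.000000, 0.840000) = -0.159600
  k2 = f(0.215000, 0.805686) = -0.125434
  y ← 0.840000 + 0.43·(-0.125434) = 0.786063
y(0.43) ≈ 0.7861

0.7861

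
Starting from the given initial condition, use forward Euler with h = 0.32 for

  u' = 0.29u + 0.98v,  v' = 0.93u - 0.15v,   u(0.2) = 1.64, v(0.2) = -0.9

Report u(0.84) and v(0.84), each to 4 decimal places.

Euler on (u,v): u_{n+1} = u_n + h·u', v_{n+1} = v_n + h·v'.
0.200000: (1.640000, -0.900000); f=(-0.406400, 1.660200) → (1.509952, -0.368736)
0.520000: (1.509952, -0.368736); f=(0.076525, 1.459566) → (1.534440, 0.098325)
(u(0.84), v(0.84)) ≈ (1.5344, 0.0983)

1.5344, 0.0983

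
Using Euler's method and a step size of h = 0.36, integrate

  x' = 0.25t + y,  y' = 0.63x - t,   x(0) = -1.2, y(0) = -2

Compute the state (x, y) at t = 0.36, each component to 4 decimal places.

-1.9200, -2.2722

Euler on (x,y): x_{n+1} = x_n + h·x', y_{n+1} = y_n + h·y'.
0.000000: (-1.200000, -2.000000); f=(-2.000000, -0.756000) → (-1.920000, -2.272160)
(x(0.36), y(0.36)) ≈ (-1.9200, -2.2722)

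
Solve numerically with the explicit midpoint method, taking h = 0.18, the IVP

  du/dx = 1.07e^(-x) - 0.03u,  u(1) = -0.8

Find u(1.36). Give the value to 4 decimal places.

-0.6733

Midpoint: k1 = f(x_n, u_n); k2 = f(x_n + h/2, u_n + (h/2)·k1); u_{n+1} = u_n + h·k2.
x=1.000000, u=-0.800000:
  k1 = f(1.000000, -0.800000) = 0.417631
  k2 = f(1.090000, -0.762413) = 0.382624
  u ← -0.800000 + 0.18·0.382624 = -0.731128
x=1.180000, u=-0.731128:
  k1 = f(1.180000, -0.731128) = 0.350722
  k2 = f(1.270000, -0.699563) = 0.321477
  u ← -0.731128 + 0.18·0.321477 = -0.673262
u(1.36) ≈ -0.6733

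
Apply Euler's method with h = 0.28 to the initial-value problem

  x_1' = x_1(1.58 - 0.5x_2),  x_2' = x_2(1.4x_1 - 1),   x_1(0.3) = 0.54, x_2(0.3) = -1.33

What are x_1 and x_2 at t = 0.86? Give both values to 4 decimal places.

1.4211, -1.3194

Euler on (x_1,x_2): x_1_{n+1} = x_1_n + h·x_1', x_2_{n+1} = x_2_n + h·x_2'.
0.300000: (0.540000, -1.330000); f=(1.212300, 0.324520) → (0.879444, -1.239134)
0.580000: (0.879444, -1.239134); f=(1.934396, -0.286515) → (1.421075, -1.319358)
(x_1(0.86), x_2(0.86)) ≈ (1.4211, -1.3194)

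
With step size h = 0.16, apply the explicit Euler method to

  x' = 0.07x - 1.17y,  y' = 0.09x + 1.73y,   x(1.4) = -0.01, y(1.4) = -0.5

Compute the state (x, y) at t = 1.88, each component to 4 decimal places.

0.3586, -1.0365

Euler on (x,y): x_{n+1} = x_n + h·x', y_{n+1} = y_n + h·y'.
1.400000: (-0.010000, -0.500000); f=(0.584300, -0.865900) → (0.083488, -0.638544)
1.560000: (0.083488, -0.638544); f=(0.752941, -1.097167) → (0.203959, -0.814091)
1.720000: (0.203959, -0.814091); f=(0.966763, -1.390021) → (0.358641, -1.036494)
(x(1.88), y(1.88)) ≈ (0.3586, -1.0365)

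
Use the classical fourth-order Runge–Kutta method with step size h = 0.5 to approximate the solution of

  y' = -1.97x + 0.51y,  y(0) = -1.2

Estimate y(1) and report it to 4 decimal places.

RK4: k1 = f(x_n, y_n); k2 = f(x_n + h/2, y_n + (h/2)·k1); k3 = f(x_n + h/2, y_n + (h/2)·k2); k4 = f(x_n + h, y_n + h·k3); y_{n+1} = y_n + (h/6)·(k1 + 2k2 + 2k3 + k4).
x=0.000000, y=-1.200000:
  k1 = f(0.000000, -1.200000) = -0.612000
  k2 = f(0.250000, -1.353000) = -1.182530
  k3 = f(0.250000, -1.495632) = -1.255273
  k4 = f(0.500000, -1.827636) = -1.917095
  y ← -1.200000 + (0.5/6)·(k1 + 2k2 + 2k3 + k4) = -1.817058
x=0.500000, y=-1.817058:
  k1 = f(0.500000, -1.817058) = -1.911700
  k2 = f(0.750000, -2.294983) = -2.647941
  k3 = f(0.750000, -2.479044) = -2.741812
  k4 = f(1.000000, -3.187964) = -3.595862
  y ← -1.817058 + (0.5/6)·(k1 + 2k2 + 2k3 + k4) = -3.174314
y(1) ≈ -3.1743

-3.1743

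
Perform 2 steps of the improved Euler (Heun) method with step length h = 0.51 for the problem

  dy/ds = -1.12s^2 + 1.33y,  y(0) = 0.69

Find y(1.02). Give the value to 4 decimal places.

1.9493

Heun: k1 = f(s_n, y_n); k2 = f(s_n + h, y_n + h·k1); y_{n+1} = y_n + (h/2)·(k1 + k2).
s=0.000000, y=0.690000:
  k1 = f(0.000000, 0.690000) = 0.917700
  k2 = f(0.510000, 1.158027) = 1.248864
  y ← 0.690000 + (0.51/2)·(0.917700 + 1.248864) = 1.242474
s=0.510000, y=1.242474:
  k1 = f(0.510000, 1.242474) = 1.361178
  k2 = f(1.020000, 1.936675) = 1.410529
  y ← 1.242474 + (0.51/2)·(1.361178 + 1.410529) = 1.949259
y(1.02) ≈ 1.9493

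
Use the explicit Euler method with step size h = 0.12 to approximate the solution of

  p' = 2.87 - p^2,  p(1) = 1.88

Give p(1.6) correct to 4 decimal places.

Euler: p_{n+1} = p_n + h·f(s_n, p_n).
s=1.000000, p=1.880000: f=-0.664400 → p ← 1.880000 + 0.12·(-0.664400) = 1.800272
s=1.120000, p=1.800272: f=-0.370979 → p ← 1.800272 + 0.12·(-0.370979) = 1.755754
s=1.240000, p=1.755754: f=-0.212674 → p ← 1.755754 + 0.12·(-0.212674) = 1.730234
s=1.360000, p=1.730234: f=-0.123708 → p ← 1.730234 + 0.12·(-0.123708) = 1.715389
s=1.480000, p=1.715389: f=-0.072558 → p ← 1.715389 + 0.12·(-0.072558) = 1.706682
p(1.6) ≈ 1.7067

1.7067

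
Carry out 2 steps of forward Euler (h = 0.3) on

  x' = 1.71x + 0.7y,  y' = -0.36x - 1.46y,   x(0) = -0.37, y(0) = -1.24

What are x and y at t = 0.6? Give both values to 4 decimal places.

Euler on (x,y): x_{n+1} = x_n + h·x', y_{n+1} = y_n + h·y'.
0.000000: (-0.370000, -1.240000); f=(-1.500700, 1.943600) → (-0.820210, -0.656920)
0.300000: (-0.820210, -0.656920); f=(-1.862403, 1.254379) → (-1.378931, -0.280606)
(x(0.6), y(0.6)) ≈ (-1.3789, -0.2806)

-1.3789, -0.2806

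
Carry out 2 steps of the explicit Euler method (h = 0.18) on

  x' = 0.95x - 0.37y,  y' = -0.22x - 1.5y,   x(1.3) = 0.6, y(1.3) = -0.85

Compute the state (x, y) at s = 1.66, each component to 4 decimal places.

Euler on (x,y): x_{n+1} = x_n + h·x', y_{n+1} = y_n + h·y'.
1.300000: (0.600000, -0.850000); f=(0.884500, 1.143000) → (0.759210, -0.644260)
1.480000: (0.759210, -0.644260); f=(0.959626, 0.799364) → (0.931943, -0.500375)
(x(1.66), y(1.66)) ≈ (0.9319, -0.5004)

0.9319, -0.5004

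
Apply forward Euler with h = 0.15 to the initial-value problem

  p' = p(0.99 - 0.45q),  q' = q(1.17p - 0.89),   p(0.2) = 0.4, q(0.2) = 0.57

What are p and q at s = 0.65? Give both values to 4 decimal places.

Euler on (p,q): p_{n+1} = p_n + h·p', q_{n+1} = q_n + h·q'.
0.200000: (0.400000, 0.570000); f=(0.293400, -0.240540) → (0.444010, 0.533919)
0.350000: (0.444010, 0.533919); f=(0.332890, -0.197821) → (0.493944, 0.504246)
0.500000: (0.493944, 0.504246); f=(0.376923, -0.157368) → (0.550482, 0.480641)
(p(0.65), q(0.65)) ≈ (0.5505, 0.4806)

0.5505, 0.4806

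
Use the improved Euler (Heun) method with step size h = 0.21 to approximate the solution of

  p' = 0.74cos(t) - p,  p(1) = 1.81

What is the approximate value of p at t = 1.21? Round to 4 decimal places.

Heun: k1 = f(t_n, p_n); k2 = f(t_n + h, p_n + h·k1); p_{n+1} = p_n + (h/2)·(k1 + k2).
t=1.000000, p=1.810000:
  k1 = f(1.000000, 1.810000) = -1.410176
  k2 = f(1.210000, 1.513863) = -1.252629
  p ← 1.810000 + (0.21/2)·(-1.410176 + (-1.252629)) = 1.530405
p(1.21) ≈ 1.5304

1.5304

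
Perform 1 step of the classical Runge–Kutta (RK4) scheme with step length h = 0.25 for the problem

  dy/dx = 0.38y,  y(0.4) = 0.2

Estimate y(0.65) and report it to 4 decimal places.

RK4: k1 = f(x_n, y_n); k2 = f(x_n + h/2, y_n + (h/2)·k1); k3 = f(x_n + h/2, y_n + (h/2)·k2); k4 = f(x_n + h, y_n + h·k3); y_{n+1} = y_n + (h/6)·(k1 + 2k2 + 2k3 + k4).
x=0.400000, y=0.200000:
  k1 = f(0.400000, 0.200000) = 0.076000
  k2 = f(0.525000, 0.209500) = 0.079610
  k3 = f(0.525000, 0.209951) = 0.079781
  k4 = f(0.650000, 0.219945) = 0.083579
  y ← 0.200000 + (0.25/6)·(k1 + 2k2 + 2k3 + k4) = 0.219932
y(0.65) ≈ 0.2199

0.2199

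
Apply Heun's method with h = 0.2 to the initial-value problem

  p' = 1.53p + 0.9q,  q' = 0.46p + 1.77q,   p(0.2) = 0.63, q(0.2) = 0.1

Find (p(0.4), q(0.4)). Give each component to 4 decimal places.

0.8814, 0.2196

Heun on (p,q): k1 = f(x_n, state_n); k2 = f(x_n + h, state_n + h·k1); state_{n+1} = state_n + (h/2)·(k1 + k2).
0.200000: (0.630000, 0.100000)
  k1 = (1.053900, 0.466800)
  predictor → (0.840780, 0.193360)
  k2 = (1.460417, 0.729006)
  → (0.881432, 0.219581)
(p(0.4), q(0.4)) ≈ (0.8814, 0.2196)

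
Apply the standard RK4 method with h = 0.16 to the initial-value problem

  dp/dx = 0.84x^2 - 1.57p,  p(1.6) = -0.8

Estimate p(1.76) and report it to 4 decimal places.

-0.2853

RK4: k1 = f(x_n, p_n); k2 = f(x_n + h/2, p_n + (h/2)·k1); k3 = f(x_n + h/2, p_n + (h/2)·k2); k4 = f(x_n + h, p_n + h·k3); p_{n+1} = p_n + (h/6)·(k1 + 2k2 + 2k3 + k4).
x=1.600000, p=-0.800000:
  k1 = f(1.600000, -0.800000) = 3.406400
  k2 = f(1.680000, -0.527488) = 3.198972
  k3 = f(1.680000, -0.544082) = 3.225025
  k4 = f(1.760000, -0.283996) = 3.047858
  p ← -0.800000 + (0.16/6)·(k1 + 2k2 + 2k3 + k4) = -0.285273
p(1.76) ≈ -0.2853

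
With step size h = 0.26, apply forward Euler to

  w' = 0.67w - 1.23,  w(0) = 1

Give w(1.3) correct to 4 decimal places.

Euler: w_{n+1} = w_n + h·f(t_n, w_n).
t=0.000000, w=1.000000: f=-0.560000 → w ← 1.000000 + 0.26·(-0.560000) = 0.854400
t=0.260000, w=0.854400: f=-0.657552 → w ← 0.854400 + 0.26·(-0.657552) = 0.683436
t=0.520000, w=0.683436: f=-0.772098 → w ← 0.683436 + 0.26·(-0.772098) = 0.482691
t=0.780000, w=0.482691: f=-0.906597 → w ← 0.482691 + 0.26·(-0.906597) = 0.246976
t=1.040000, w=0.246976: f=-1.064526 → w ← 0.246976 + 0.26·(-1.064526) = -0.029801
w(1.3) ≈ -0.0298

-0.0298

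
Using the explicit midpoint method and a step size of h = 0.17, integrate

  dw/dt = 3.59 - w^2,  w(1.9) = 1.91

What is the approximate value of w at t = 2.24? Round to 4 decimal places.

Midpoint: k1 = f(t_n, w_n); k2 = f(t_n + h/2, w_n + (h/2)·k1); w_{n+1} = w_n + h·k2.
t=1.900000, w=1.910000:
  k1 = f(1.900000, 1.910000) = -0.058100
  k2 = f(1.985000, 1.905061) = -0.039259
  w ← 1.910000 + 0.17·(-0.039259) = 1.903326
t=2.070000, w=1.903326:
  k1 = f(2.070000, 1.903326) = -0.032650
  k2 = f(2.155000, 1.900551) = -0.022093
  w ← 1.903326 + 0.17·(-0.022093) = 1.899570
w(2.24) ≈ 1.8996

1.8996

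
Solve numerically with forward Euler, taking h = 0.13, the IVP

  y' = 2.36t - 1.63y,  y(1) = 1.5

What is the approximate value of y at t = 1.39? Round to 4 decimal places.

Euler: y_{n+1} = y_n + h·f(t_n, y_n).
t=1.000000, y=1.500000: f=-0.085000 → y ← 1.500000 + 0.13·(-0.085000) = 1.488950
t=1.130000, y=1.488950: f=0.239811 → y ← 1.488950 + 0.13·0.239811 = 1.520125
t=1.260000, y=1.520125: f=0.495795 → y ← 1.520125 + 0.13·0.495795 = 1.584579
y(1.39) ≈ 1.5846

1.5846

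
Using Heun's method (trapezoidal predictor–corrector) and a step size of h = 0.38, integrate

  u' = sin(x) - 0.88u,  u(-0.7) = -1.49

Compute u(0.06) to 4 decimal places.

-0.9060

Heun: k1 = f(x_n, u_n); k2 = f(x_n + h, u_n + h·k1); u_{n+1} = u_n + (h/2)·(k1 + k2).
x=-0.700000, u=-1.490000:
  k1 = f(-0.700000, -1.490000) = 0.666982
  k2 = f(-0.320000, -1.236547) = 0.773595
  u ← -1.490000 + (0.38/2)·(0.666982 + 0.773595) = -1.216290
x=-0.320000, u=-1.216290:
  k1 = f(-0.320000, -1.216290) = 0.755769
  k2 = f(0.060000, -0.929098) = 0.877570
  u ← -1.216290 + (0.38/2)·(0.755769 + 0.877570) = -0.905956
u(0.06) ≈ -0.9060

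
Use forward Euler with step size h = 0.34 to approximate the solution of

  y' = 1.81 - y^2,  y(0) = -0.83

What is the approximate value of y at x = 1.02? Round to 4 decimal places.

0.7102

Euler: y_{n+1} = y_n + h·f(x_n, y_n).
x=0.000000, y=-0.830000: f=1.121100 → y ← -0.830000 + 0.34·1.121100 = -0.448826
x=0.340000, y=-0.448826: f=1.608555 → y ← -0.448826 + 0.34·1.608555 = 0.098083
x=0.680000, y=0.098083: f=1.800380 → y ← 0.098083 + 0.34·1.800380 = 0.710212
y(1.02) ≈ 0.7102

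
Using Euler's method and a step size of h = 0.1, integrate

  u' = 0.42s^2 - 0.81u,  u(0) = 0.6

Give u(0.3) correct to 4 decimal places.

0.4678

Euler: u_{n+1} = u_n + h·f(s_n, u_n).
s=0.000000, u=0.600000: f=-0.486000 → u ← 0.600000 + 0.1·(-0.486000) = 0.551400
s=0.100000, u=0.551400: f=-0.442434 → u ← 0.551400 + 0.1·(-0.442434) = 0.507157
s=0.200000, u=0.507157: f=-0.393997 → u ← 0.507157 + 0.1·(-0.393997) = 0.467757
u(0.3) ≈ 0.4678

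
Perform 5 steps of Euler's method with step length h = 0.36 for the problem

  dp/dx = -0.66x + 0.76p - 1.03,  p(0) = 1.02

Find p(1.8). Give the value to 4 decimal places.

-0.8913

Euler: p_{n+1} = p_n + h·f(x_n, p_n).
x=0.000000, p=1.020000: f=-0.254800 → p ← 1.020000 + 0.36·(-0.254800) = 0.928272
x=0.360000, p=0.928272: f=-0.562113 → p ← 0.928272 + 0.36·(-0.562113) = 0.725911
x=0.720000, p=0.725911: f=-0.953507 → p ← 0.725911 + 0.36·(-0.953507) = 0.382649
x=1.080000, p=0.382649: f=-1.451987 → p ← 0.382649 + 0.36·(-1.451987) = -0.140067
x=1.440000, p=-0.140067: f=-2.086851 → p ← -0.140067 + 0.36·(-2.086851) = -0.891333
p(1.8) ≈ -0.8913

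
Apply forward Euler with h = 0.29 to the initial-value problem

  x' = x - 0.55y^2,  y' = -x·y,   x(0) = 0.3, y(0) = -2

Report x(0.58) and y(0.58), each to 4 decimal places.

-0.8556, -1.9589

Euler on (x,y): x_{n+1} = x_n + h·x', y_{n+1} = y_n + h·y'.
0.000000: (0.300000, -2.000000); f=(-1.900000, 0.600000) → (-0.251000, -1.826000)
0.290000: (-0.251000, -1.826000); f=(-2.084852, -0.458326) → (-0.855607, -1.958915)
(x(0.58), y(0.58)) ≈ (-0.8556, -1.9589)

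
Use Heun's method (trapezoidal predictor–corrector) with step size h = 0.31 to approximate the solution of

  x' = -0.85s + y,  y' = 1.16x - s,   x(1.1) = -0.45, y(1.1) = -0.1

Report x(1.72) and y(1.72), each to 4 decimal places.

Heun on (x,y): k1 = f(s_n, state_n); k2 = f(s_n + h, state_n + h·k1); state_{n+1} = state_n + (h/2)·(k1 + k2).
1.100000: (-0.450000, -0.100000)
  k1 = (-1.035000, -1.622000)
  predictor → (-0.770850, -0.602820)
  k2 = (-1.801320, -2.304186)
  → (-0.889630, -0.708559)
1.410000: (-0.889630, -0.708559)
  k1 = (-1.907059, -2.441970)
  predictor → (-1.480818, -1.465570)
  k2 = (-2.927570, -3.437749)
  → (-1.638997, -1.619915)
(x(1.72), y(1.72)) ≈ (-1.6390, -1.6199)

-1.6390, -1.6199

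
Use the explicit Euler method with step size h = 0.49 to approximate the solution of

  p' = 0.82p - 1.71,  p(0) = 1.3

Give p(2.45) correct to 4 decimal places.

-2.1657

Euler: p_{n+1} = p_n + h·f(x_n, p_n).
x=0.000000, p=1.300000: f=-0.644000 → p ← 1.300000 + 0.49·(-0.644000) = 0.984440
x=0.490000, p=0.984440: f=-0.902759 → p ← 0.984440 + 0.49·(-0.902759) = 0.542088
x=0.980000, p=0.542088: f=-1.265488 → p ← 0.542088 + 0.49·(-1.265488) = -0.078001
x=1.470000, p=-0.078001: f=-1.773961 → p ← -0.078001 + 0.49·(-1.773961) = -0.947242
x=1.960000, p=-0.947242: f=-2.486738 → p ← -0.947242 + 0.49·(-2.486738) = -2.165744
p(2.45) ≈ -2.1657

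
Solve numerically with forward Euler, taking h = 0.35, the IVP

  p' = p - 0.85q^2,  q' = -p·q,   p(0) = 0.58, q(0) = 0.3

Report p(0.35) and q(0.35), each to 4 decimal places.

0.7562, 0.2391

Euler on (p,q): p_{n+1} = p_n + h·p', q_{n+1} = q_n + h·q'.
0.000000: (0.580000, 0.300000); f=(0.503500, -0.174000) → (0.756225, 0.239100)
(p(0.35), q(0.35)) ≈ (0.7562, 0.2391)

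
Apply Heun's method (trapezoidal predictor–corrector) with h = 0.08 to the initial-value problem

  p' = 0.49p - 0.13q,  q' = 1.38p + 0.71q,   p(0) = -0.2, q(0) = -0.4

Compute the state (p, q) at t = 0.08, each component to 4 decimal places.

Heun on (p,q): k1 = f(t_n, state_n); k2 = f(t_n + h, state_n + h·k1); state_{n+1} = state_n + (h/2)·(k1 + k2).
0.000000: (-0.200000, -0.400000)
  k1 = (-0.046000, -0.560000)
  predictor → (-0.203680, -0.444800)
  k2 = (-0.041979, -0.596886)
  → (-0.203519, -0.446275)
(p(0.08), q(0.08)) ≈ (-0.2035, -0.4463)

-0.2035, -0.4463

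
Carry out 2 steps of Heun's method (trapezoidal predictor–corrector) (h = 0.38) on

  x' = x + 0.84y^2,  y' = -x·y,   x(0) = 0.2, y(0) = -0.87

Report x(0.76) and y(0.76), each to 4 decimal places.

0.9969, -0.5688

Heun on (x,y): k1 = f(t_n, state_n); k2 = f(t_n + h, state_n + h·k1); state_{n+1} = state_n + (h/2)·(k1 + k2).
0.000000: (0.200000, -0.870000)
  k1 = (0.835796, 0.174000)
  predictor → (0.517602, -0.803880)
  k2 = (1.060430, 0.416090)
  → (0.560283, -0.757883)
0.380000: (0.560283, -0.757883)
  k1 = (1.042767, 0.424629)
  predictor → (0.956535, -0.596524)
  k2 = (1.255441, 0.570596)
  → (0.996942, -0.568790)
(x(0.76), y(0.76)) ≈ (0.9969, -0.5688)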